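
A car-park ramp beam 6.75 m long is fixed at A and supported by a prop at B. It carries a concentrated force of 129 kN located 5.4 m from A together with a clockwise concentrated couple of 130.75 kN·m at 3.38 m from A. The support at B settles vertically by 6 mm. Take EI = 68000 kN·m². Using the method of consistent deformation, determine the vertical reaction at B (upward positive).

R_B = 108.6 kN

Remove the prop at B; the released (primary) structure is a cantilever built in at A.
Deflection at B on the released cantilever, summing each load's contribution:
  point load 129 at a = 5.4: Pa²(3L − a)/(6EI) = 9310/EI
  clockwise couple 130.75 at a = 3.38: M₀a(2L − a)/(2EI) = 2236/EI
  δ_0 = 11546/EI
Tip deflection under a unit load at B: L³/(3EI) = 102.5/EI.
With EI = 68000 kN·m²: δ_0 = 0.1698 m and δ_{BB} = 0.001508 m/kN.
Compatibility — the beam at B must follow the support down by 0.006 m: δ_0 − R_B·δ_{BB} = 0.006, so R_B = (0.1698 − 0.006)/0.001508 = 108.6 kN.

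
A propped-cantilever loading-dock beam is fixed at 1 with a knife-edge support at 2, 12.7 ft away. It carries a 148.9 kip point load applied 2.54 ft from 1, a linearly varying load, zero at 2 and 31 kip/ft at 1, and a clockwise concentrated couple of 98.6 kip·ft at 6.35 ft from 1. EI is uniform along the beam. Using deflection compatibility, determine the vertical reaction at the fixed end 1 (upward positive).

Release the roller at 2. Primary structure: cantilever fixed at 1.
Downward deflection at the released point 2 due to the loads:
  point load 148.9 at a = 2.54: Pa²(3L − a)/(6EI) = 5693/EI
  triangular load, peak 31 at the fixed end: w₀L⁴/(30EI) = 26882/EI
  clockwise couple 98.6 at a = 6.35: M₀a(2L − a)/(2EI) = 5964/EI
  δ_0 = 38539/EI
Tip deflection under a unit load at 2: L³/(3EI) = 682.8/EI.
The prop prevents deflection at 2: R_2 = δ_0/δ_{22} = 38539/682.8 = 56.44 kip.
Vertical equilibrium: R_1 = ΣP − R_2 = 345.8 − 56.44 = 289.3 kip.

R_1 = 289.3 kip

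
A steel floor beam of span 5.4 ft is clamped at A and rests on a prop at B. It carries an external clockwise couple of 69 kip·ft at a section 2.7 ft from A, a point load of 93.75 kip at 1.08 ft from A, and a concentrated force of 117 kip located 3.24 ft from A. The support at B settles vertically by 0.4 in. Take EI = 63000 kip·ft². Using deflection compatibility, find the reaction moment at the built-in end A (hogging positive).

Choose R_B as the redundant. The primary structure is the cantilever fixed at A.
Deflection at B on the released cantilever, summing each load's contribution:
  clockwise couple 69 at a = 2.7: M₀a(2L − a)/(2EI) = 754.5/EI
  point load 93.75 at a = 1.08: Pa²(3L − a)/(6EI) = 275.6/EI
  point load 117 at a = 3.24: Pa²(3L − a)/(6EI) = 2653/EI
  δ_0 = 3683/EI
Tip deflection under a unit load at B: L³/(3EI) = 52.49/EI.
With EI = 63000 kip·ft²: δ_0 = 0.058461 ft and δ_{BB} = 0.000833 ft/kip.
Compatibility — the beam at B must follow the support down by 0.03333 ft: δ_0 − R_B·δ_{BB} = 0.03333, so R_B = (0.058461 − 0.03333)/0.000833 = 30.16 kip.
Moment equilibrium about A: M_A = Σ(load moments about A) − R_B·L = 549.3 − 30.16×5.4 = 386.5 kip·ft.

M_A = 386.5 kip·ft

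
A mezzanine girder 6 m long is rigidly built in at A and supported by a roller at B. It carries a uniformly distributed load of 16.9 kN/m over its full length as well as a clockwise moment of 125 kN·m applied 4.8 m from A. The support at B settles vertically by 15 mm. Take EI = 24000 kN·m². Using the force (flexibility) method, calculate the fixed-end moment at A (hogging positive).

Remove the prop at B; the released (primary) structure is a cantilever built in at A.
Primary-structure tip deflection at B by superposition:
  UDL 16.9: wL⁴/(8EI) = 2738/EI
  clockwise couple 125 at a = 4.8: M₀a(2L − a)/(2EI) = 2160/EI
  δ_0 = 4898/EI
Tip deflection under a unit load at B: L³/(3EI) = 72/EI.
With EI = 24000 kN·m²: δ_0 = 0.20408 m and δ_{BB} = 0.003 m/kN.
Compatibility — the beam at B must follow the support down by 0.015 m: δ_0 − R_B·δ_{BB} = 0.015, so R_B = (0.20408 − 0.015)/0.003 = 63.02 kN.
Moment equilibrium about A: M_A = Σ(load moments about A) − R_B·L = 429.2 − 63.02×6 = 51.05 kN·m.

M_A = 51.05 kN·m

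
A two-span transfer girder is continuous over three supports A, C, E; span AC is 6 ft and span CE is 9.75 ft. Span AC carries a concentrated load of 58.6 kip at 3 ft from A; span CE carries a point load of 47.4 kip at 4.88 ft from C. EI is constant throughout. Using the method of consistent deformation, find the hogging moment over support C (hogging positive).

Take M_C as the redundant. Released structure: two simple spans AC and CE with a hinge at C.
Rotations at C on the released spans (each span's end-slope, ×1/EI):
  span AC: point load 58.6 at a = 3: Pab(L + a)/(6LEI) = 131.8/EI
  span CE: point load 47.4 at a = 4.88: Pab(L + b)/(6LEI) = 281.5/EI
  relative rotation θ_0 = (131.8 + 281.5)/EI = 413.4/EI
A unit hogging moment at C produces rotation L₁/(3EI) + L₂/(3EI) = 5.25/EI.
Slope continuity at C: θ_0 = M_C·5.25/EI, so M_C = 413.4/5.25 = 78.74 kip·ft (hogging).

M_C = 78.74 kip·ft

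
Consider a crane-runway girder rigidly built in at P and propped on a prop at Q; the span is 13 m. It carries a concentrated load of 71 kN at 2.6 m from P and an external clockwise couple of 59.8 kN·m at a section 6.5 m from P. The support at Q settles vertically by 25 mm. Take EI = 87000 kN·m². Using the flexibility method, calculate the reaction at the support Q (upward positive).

Release the roller at Q. Primary structure: cantilever fixed at P.
Deflection at Q on the released cantilever, summing each load's contribution:
  point load 71 at a = 2.6: Pa²(3L − a)/(6EI) = 2912/EI
  clockwise couple 59.8 at a = 6.5: M₀a(2L − a)/(2EI) = 3790/EI
  δ_0 = 6702/EI
Tip deflection under a unit load at Q: L³/(3EI) = 732.3/EI.
With EI = 87000 kN·m²: δ_0 = 0.07703 m and δ_{QQ} = 0.008418 m/kN.
Compatibility — the beam at Q must follow the support down by 0.025 m: δ_0 − R_Q·δ_{QQ} = 0.025, so R_Q = (0.07703 − 0.025)/0.008418 = 6.181 kN.

R_Q = 6.181 kN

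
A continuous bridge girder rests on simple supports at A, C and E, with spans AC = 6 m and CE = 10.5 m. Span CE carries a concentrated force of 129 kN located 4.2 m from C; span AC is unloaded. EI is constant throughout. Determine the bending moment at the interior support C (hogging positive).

M_C = 165.5 kN·m

Release continuity at C by inserting a hinge; the redundant is the internal moment M_C. The primary structure is two simply-supported spans AC and CE.
End slopes at the hinge C, treating each span as simply supported:
  span CE: point load 129 at a = 4.2: Pab(L + b)/(6LEI) = 910.2/EI
  relative rotation θ_0 = (0 + 910.2)/EI = 910.2/EI
A unit hogging moment at C produces rotation L₁/(3EI) + L₂/(3EI) = 5.5/EI.
Compatibility: M_C·(L₁+L₂)/(3EI) = θ_0, giving M_C = 165.5 kN·m (hogging).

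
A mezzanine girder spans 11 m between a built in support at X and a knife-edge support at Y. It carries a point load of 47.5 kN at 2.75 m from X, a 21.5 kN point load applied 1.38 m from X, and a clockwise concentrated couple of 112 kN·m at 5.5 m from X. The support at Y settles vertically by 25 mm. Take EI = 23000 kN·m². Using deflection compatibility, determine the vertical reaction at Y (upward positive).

Remove the prop at Y; the released (primary) structure is a cantilever built in at X.
Deflection at Y on the released cantilever, summing each load's contribution:
  point load 47.5 at a = 2.75: Pa²(3L − a)/(6EI) = 1811/EI
  point load 21.5 at a = 1.38: Pa²(3L − a)/(6EI) = 215.8/EI
  clockwise couple 112 at a = 5.5: M₀a(2L − a)/(2EI) = 5082/EI
  δ_0 = 7109/EI
Tip deflection under a unit load at Y: L³/(3EI) = 443.7/EI.
With EI = 23000 kN·m²: δ_0 = 0.30908 m and δ_{YY} = 0.01929 m/kN.
Compatibility — the beam at Y must follow the support down by 0.025 m: δ_0 − R_Y·δ_{YY} = 0.025, so R_Y = (0.30908 − 0.025)/0.01929 = 14.73 kN.

R_Y = 14.73 kN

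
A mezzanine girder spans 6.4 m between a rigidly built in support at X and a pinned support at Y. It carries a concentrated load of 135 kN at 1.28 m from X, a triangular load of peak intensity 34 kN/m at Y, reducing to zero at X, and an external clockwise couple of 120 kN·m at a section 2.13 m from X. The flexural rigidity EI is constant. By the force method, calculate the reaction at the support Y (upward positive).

Release the roller at Y. Primary structure: cantilever fixed at X.
Downward deflection at the released point Y due to the loads:
  point load 135 at a = 1.28: Pa²(3L − a)/(6EI) = 660.6/EI
  triangular load, peak 34 at the free end: 11w₀L⁴/(120EI) = 5229/EI
  clockwise couple 120 at a = 2.13: M₀a(2L − a)/(2EI) = 1364/EI
  δ_0 = 7253/EI
Tip deflection under a unit load at Y: L³/(3EI) = 87.38/EI.
The prop prevents deflection at Y: R_Y = δ_0/δ_{YY} = 7253/87.38 = 83.01 kN.

R_Y = 83.01 kN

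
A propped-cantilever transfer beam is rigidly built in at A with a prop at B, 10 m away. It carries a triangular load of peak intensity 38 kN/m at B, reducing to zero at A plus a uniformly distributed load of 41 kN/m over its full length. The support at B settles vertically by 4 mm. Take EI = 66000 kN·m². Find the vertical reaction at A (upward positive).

Remove the prop at B; the released (primary) structure is a cantilever built in at A.
Primary-structure tip deflection at B by superposition:
  triangular load, peak 38 at the free end: 11w₀L⁴/(120EI) = 34833/EI
  UDL 41: wL⁴/(8EI) = 51250/EI
  δ_0 = 86083/EI
Flexibility coefficient — unit upward force at B: δ_{BB} = L³/(3EI) = 333.3/EI.
With EI = 66000 kN·m²: δ_0 = 1.3043 m and δ_{BB} = 0.005051 m/kN.
Compatibility — the beam at B must follow the support down by 0.004 m: δ_0 − R_B·δ_{BB} = 0.004, so R_B = (1.3043 − 0.004)/0.005051 = 257.5 kN.
Vertical equilibrium: R_A = ΣP − R_B = 600 − 257.5 = 342.5 kN.

R_A = 342.5 kN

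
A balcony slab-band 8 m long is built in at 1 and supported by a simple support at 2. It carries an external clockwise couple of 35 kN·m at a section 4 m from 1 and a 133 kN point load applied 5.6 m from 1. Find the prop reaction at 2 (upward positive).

Choose R_2 as the redundant. The primary structure is the cantilever fixed at 1.
Primary-structure tip deflection at 2 by superposition:
  clockwise couple 35 at a = 4: M₀a(2L − a)/(2EI) = 840/EI
  point load 133 at a = 5.6: Pa²(3L − a)/(6EI) = 12791/EI
  δ_0 = 13631/EI
Tip deflection under a unit load at 2: L³/(3EI) = 170.7/EI.
The prop prevents deflection at 2: R_2 = δ_0/δ_{22} = 13631/170.7 = 79.87 kN.

R_2 = 79.87 kN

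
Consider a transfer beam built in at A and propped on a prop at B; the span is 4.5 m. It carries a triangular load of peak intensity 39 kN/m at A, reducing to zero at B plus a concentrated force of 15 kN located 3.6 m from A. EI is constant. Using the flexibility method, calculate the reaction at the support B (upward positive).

Release the roller at B. Primary structure: cantilever fixed at A.
Primary-structure tip deflection at B by superposition:
  triangular load, peak 39 at the fixed end: w₀L⁴/(30EI) = 533.1/EI
  point load 15 at a = 3.6: Pa²(3L − a)/(6EI) = 320.8/EI
  δ_0 = 853.8/EI
Tip deflection under a unit load at B: L³/(3EI) = 30.38/EI.
Compatibility at B: δ_0 − R_B·δ_{BB} = 0, so R_B = 853.8/30.38 = 28.11 kN.

R_B = 28.11 kN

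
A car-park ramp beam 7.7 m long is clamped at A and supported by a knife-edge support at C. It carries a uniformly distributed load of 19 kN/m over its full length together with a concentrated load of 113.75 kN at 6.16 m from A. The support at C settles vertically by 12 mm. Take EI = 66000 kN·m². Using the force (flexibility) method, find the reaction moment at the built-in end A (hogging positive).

Release the roller at C. Primary structure: cantilever fixed at A.
Primary-structure tip deflection at C by superposition:
  UDL 19: wL⁴/(8EI) = 8349/EI
  point load 113.75 at a = 6.16: Pa²(3L − a)/(6EI) = 12186/EI
  δ_0 = 20535/EI
Flexibility coefficient — unit upward force at C: δ_{CC} = L³/(3EI) = 152.2/EI.
With EI = 66000 kN·m²: δ_0 = 0.31114 m and δ_{CC} = 0.002306 m/kN.
Compatibility — the beam at C must follow the support down by 0.012 m: δ_0 − R_C·δ_{CC} = 0.012, so R_C = (0.31114 − 0.012)/0.002306 = 129.7 kN.
Moment equilibrium about A: M_A = Σ(load moments about A) − R_C·L = 1264 − 129.7×7.7 = 265 kN·m.

M_A = 265 kN·m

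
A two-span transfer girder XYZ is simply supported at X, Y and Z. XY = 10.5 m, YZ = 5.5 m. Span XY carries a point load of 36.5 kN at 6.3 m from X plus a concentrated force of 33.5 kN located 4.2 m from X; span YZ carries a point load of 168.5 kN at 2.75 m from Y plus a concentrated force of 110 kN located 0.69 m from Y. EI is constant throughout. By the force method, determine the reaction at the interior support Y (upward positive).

Take M_Y as the redundant. Released structure: two simple spans XY and YZ with a hinge at Y.
End slopes at the hinge Y, treating each span as simply supported:
  span XY: point load 36.5 at a = 6.3: Pab(L + a)/(6LEI) = 257.5/EI
  span XY: point load 33.5 at a = 4.2: Pab(L + a)/(6LEI) = 206.8/EI
  span YZ: point load 168.5 at a = 2.75: Pab(L + b)/(6LEI) = 318.6/EI
  span YZ: point load 110 at a = 0.69: Pab(L + b)/(6LEI) = 114.1/EI
  relative rotation θ_0 = (464.4 + 432.6)/EI = 897/EI
A unit hogging moment at Y produces rotation L₁/(3EI) + L₂/(3EI) = 5.333/EI.
Compatibility: M_Y·(L₁+L₂)/(3EI) = θ_0, giving M_Y = 168.2 kN·m (hogging).
Span XY, ΣM about X with M_Y applied at Y: R_Y^{XY}·10.5 = 370.6 + 168.2, so R_Y^{XY} = 51.32 kN and R_X = 70 − 51.32 = 18.68 kN.
Span YZ, ΣM about Z: R_Y^{YZ}·5.5 = 992.5 + 168.2, so R_Y^{YZ} = 211 kN and R_Z = 278.5 − 211 = 67.47 kN.
R_Y = 51.32 + 211 = 262.3 kN.

R_Y = 262.3 kN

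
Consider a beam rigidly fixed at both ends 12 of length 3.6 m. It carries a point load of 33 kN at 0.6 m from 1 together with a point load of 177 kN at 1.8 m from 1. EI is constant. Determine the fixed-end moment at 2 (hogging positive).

Take the two fixed-end moments M_1, M_2 as redundants; the released structure is the simple span 12.
End rotations of the released simple span under the applied load (×1/EI):
  at 1: point load 33 at a = 0.6: Pab(L + b)/(6LEI) = 18.15/EI
  at 2: point load 33 at a = 0.6: Pab(L + a)/(6LEI) = 11.55/EI
  at 1: point load 177 at a = 1.8: Pab(L + b)/(6LEI) = 143.4/EI
  at 2: point load 177 at a = 1.8: Pab(L + a)/(6LEI) = 143.4/EI
  θ_10 = 161.5/EI,  θ_20 = 154.9/EI
Flexibility coefficients: a unit moment at one end gives L/(3EI) there and L/(6EI) at the far end, so f₁₁ = f₂₂ = 1.2/EI and f₁₂ = f₂₁ = 0.6/EI.
Compatibility — zero rotation at each built-in end:
  1.2 M_1 + 0.6 M_2 = 161.5
  0.6 M_1 + 1.2 M_2 = 154.9
Solving the pair gives M_1 = 93.4 kN·m and M_2 = 82.4 kN·m (hogging).

M_2 = 82.4 kN·m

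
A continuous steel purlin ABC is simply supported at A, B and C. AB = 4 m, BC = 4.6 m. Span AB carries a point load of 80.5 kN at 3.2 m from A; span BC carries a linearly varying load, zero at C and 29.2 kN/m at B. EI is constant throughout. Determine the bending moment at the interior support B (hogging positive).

Take M_B as the redundant. Released structure: two simple spans AB and BC with a hinge at B.
End slopes at the hinge B, treating each span as simply supported:
  span AB: point load 80.5 at a = 3.2: Pab(L + a)/(6LEI) = 61.82/EI
  span BC: triangular load, peak 29.2: w₀L³/(45EI) = 63.16/EI
  relative rotation θ_0 = (61.82 + 63.16)/EI = 125/EI
A unit hogging moment at B produces rotation L₁/(3EI) + L₂/(3EI) = 2.867/EI.
Slope continuity at B: θ_0 = M_B·2.867/EI, so M_B = 125/2.867 = 43.6 kN·m (hogging).

M_B = 43.6 kN·m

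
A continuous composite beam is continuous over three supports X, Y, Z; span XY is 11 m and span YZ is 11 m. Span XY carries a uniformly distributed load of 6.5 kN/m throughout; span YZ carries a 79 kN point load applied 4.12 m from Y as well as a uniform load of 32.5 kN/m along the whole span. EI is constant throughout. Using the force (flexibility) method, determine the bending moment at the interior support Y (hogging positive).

M_Y = 377.7 kN·m

Insert a hinge at Y; M_Y is the redundant, and each span becomes simply supported.
Discontinuity in slope at Y on the released structure — sum the simple-span end rotations:
  span XY: UDL 6.5: wL³/(24EI) = 360.5/EI
  span YZ: point load 79 at a = 4.12: Pab(L + b)/(6LEI) = 606.6/EI
  span YZ: UDL 32.5: wL³/(24EI) = 1802/EI
  relative rotation θ_0 = (360.5 + 2409)/EI = 2770/EI
A unit hogging moment at Y produces rotation L₁/(3EI) + L₂/(3EI) = 7.333/EI.
Slope continuity at Y: θ_0 = M_Y·7.333/EI, so M_Y = 2770/7.333 = 377.7 kN·m (hogging).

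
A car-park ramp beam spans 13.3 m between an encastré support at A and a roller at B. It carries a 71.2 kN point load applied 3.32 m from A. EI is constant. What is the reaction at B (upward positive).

R_B = 6.101 kN

Take the reaction at B as the redundant and release it; the primary structure is a cantilever fixed at A.
Downward deflection at the released point B due to the loads:
  point load 71.2 at a = 3.32: Pa²(3L − a)/(6EI) = 4785/EI
Tip deflection under a unit load at B: L³/(3EI) = 784.2/EI.
The prop prevents deflection at B: R_B = δ_0/δ_{BB} = 4785/784.2 = 6.101 kN.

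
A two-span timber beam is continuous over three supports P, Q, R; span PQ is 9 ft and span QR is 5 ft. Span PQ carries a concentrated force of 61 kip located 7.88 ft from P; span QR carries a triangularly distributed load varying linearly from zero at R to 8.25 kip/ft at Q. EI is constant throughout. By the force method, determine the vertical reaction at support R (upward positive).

Insert a hinge at Q; M_Q is the redundant, and each span becomes simply supported.
End slopes at the hinge Q, treating each span as simply supported:
  span PQ: point load 61 at a = 7.88: Pab(L + a)/(6LEI) = 168.3/EI
  span QR: triangular load, peak 8.25: w₀L³/(45EI) = 22.92/EI
  relative rotation θ_0 = (168.3 + 22.92)/EI = 191.2/EI
A unit hogging moment at Q produces rotation L₁/(3EI) + L₂/(3EI) = 4.667/EI.
Compatibility: M_Q·(L₁+L₂)/(3EI) = θ_0, giving M_Q = 40.97 kip·ft (hogging).
Span QR, ΣM about R: R_Q^{QR}·5 = 68.75 + 40.97, so R_Q^{QR} = 21.94 kip and R_R = 20.62 − 21.94 = -1.319 kip.

R_R = -1.319 kip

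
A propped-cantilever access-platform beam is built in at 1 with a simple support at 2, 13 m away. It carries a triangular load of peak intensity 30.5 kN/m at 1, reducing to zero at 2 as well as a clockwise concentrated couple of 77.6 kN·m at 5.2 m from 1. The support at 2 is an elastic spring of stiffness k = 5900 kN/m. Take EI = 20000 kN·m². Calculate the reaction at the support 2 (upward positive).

R_2 = 45.17 kN

Release the roller at 2. Primary structure: cantilever fixed at 1.
Downward deflection at the released point 2 due to the loads:
  triangular load, peak 30.5 at the fixed end: w₀L⁴/(30EI) = 29037/EI
  clockwise couple 77.6 at a = 5.2: M₀a(2L − a)/(2EI) = 4197/EI
  δ_0 = 33234/EI
Tip deflection under a unit load at 2: L³/(3EI) = 732.3/EI.
With EI = 20000 kN·m²: δ_0 = 1.6617 m and δ_{22} = 0.036617 m/kN.
Compatibility — the spring shortens by R_2/k under the reaction it provides: δ_0 − R_2·δ_{22} = R_2/k. With 1/k = 0.000169 m/kN, R_2 = δ_0 / (δ_{22} + 1/k) = 1.6617 / (0.036617 + 0.000169) = 45.17 kN.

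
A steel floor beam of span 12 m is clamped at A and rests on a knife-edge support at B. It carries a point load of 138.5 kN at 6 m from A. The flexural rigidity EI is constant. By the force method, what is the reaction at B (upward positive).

Take the reaction at B as the redundant and release it; the primary structure is a cantilever fixed at A.
Free-end deflection of the primary structure under the applied loading (downward +):
  point load 138.5 at a = 6: Pa²(3L − a)/(6EI) = 24930/EI
Tip deflection under a unit load at B: L³/(3EI) = 576/EI.
The prop prevents deflection at B: R_B = δ_0/δ_{BB} = 24930/576 = 43.28 kN.

R_B = 43.28 kN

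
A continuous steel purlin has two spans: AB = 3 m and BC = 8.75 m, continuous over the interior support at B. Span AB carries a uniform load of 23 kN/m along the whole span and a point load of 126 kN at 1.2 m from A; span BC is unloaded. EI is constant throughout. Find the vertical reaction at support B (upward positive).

Insert a hinge at B; M_B is the redundant, and each span becomes simply supported.
Discontinuity in slope at B on the released structure — sum the simple-span end rotations:
  span AB: UDL 23: wL³/(24EI) = 25.88/EI
  span AB: point load 126 at a = 1.2: Pab(L + a)/(6LEI) = 63.5/EI
  relative rotation θ_0 = (89.38 + 0)/EI = 89.38/EI
A unit hogging moment at B produces rotation L₁/(3EI) + L₂/(3EI) = 3.917/EI.
Compatibility: M_B·(L₁+L₂)/(3EI) = θ_0, giving M_B = 22.82 kN·m (hogging).
Span AB, ΣM about A with M_B applied at B: R_B^{AB}·3 = 254.7 + 22.82, so R_B^{AB} = 92.51 kN and R_A = 195 − 92.51 = 102.5 kN.
Span BC, ΣM about C: R_B^{BC}·8.75 = 0 + 22.82, so R_B^{BC} = 2.608 kN and R_C = 0 − 2.608 = -2.608 kN.
R_B = 92.51 + 2.608 = 95.11 kN.

R_B = 95.11 kN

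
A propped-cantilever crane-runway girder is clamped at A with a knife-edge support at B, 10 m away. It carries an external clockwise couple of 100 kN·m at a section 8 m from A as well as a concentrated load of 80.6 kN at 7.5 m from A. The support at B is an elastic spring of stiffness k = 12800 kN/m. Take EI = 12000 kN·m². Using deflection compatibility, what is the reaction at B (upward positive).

R_B = 65.22 kN

Release the roller at B. Primary structure: cantilever fixed at A.
Deflection at B on the released cantilever, summing each load's contribution:
  clockwise couple 100 at a = 8: M₀a(2L − a)/(2EI) = 4800/EI
  point load 80.6 at a = 7.5: Pa²(3L − a)/(6EI) = 17002/EI
  δ_0 = 21802/EI
Tip deflection under a unit load at B: L³/(3EI) = 333.3/EI.
With EI = 12000 kN·m²: δ_0 = 1.8168 m and δ_{BB} = 0.027778 m/kN.
Compatibility — the spring shortens by R_B/k under the reaction it provides: δ_0 − R_B·δ_{BB} = R_B/k. With 1/k = 0.000078 m/kN, R_B = δ_0 / (δ_{BB} + 1/k) = 1.8168 / (0.027778 + 0.000078) = 65.22 kN.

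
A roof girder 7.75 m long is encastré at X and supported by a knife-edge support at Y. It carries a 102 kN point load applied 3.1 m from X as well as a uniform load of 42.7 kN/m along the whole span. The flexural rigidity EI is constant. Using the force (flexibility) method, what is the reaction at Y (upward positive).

R_Y = 145.3 kN

Take the reaction at Y as the redundant and release it; the primary structure is a cantilever fixed at X.
Deflection at Y on the released cantilever, summing each load's contribution:
  point load 102 at a = 3.1: Pa²(3L − a)/(6EI) = 3292/EI
  UDL 42.7: wL⁴/(8EI) = 19255/EI
  δ_0 = 22547/EI
Flexibility coefficient — unit upward force at Y: δ_{YY} = L³/(3EI) = 155.2/EI.
The prop prevents deflection at Y: R_Y = δ_0/δ_{YY} = 22547/155.2 = 145.3 kN.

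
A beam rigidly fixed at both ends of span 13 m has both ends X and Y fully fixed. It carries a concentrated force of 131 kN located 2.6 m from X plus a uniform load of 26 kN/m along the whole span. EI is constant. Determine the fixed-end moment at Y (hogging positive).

Release both end moments; the primary structure is a simply-supported span XY with redundants M_X and M_Y.
End rotations of the released simple span under the applied load (×1/EI):
  at X: point load 131 at a = 2.6: Pab(L + b)/(6LEI) = 1063/EI
  at Y: point load 131 at a = 2.6: Pab(L + a)/(6LEI) = 708.4/EI
  at X: UDL 26: wL³/(24EI) = 2380/EI
  at Y: UDL 26: wL³/(24EI) = 2380/EI
  θ_X0 = 3443/EI,  θ_Y0 = 3089/EI
Flexibility coefficients: a unit moment at one end gives L/(3EI) there and L/(6EI) at the far end, so f₁₁ = f₂₂ = 4.333/EI and f₁₂ = f₂₁ = 2.167/EI.
Compatibility — zero rotation at each built-in end:
  4.333 M_X + 2.167 M_Y = 3443
  2.167 M_X + 4.333 M_Y = 3089
Solving the pair gives M_X = 584.2 kN·m and M_Y = 420.7 kN·m (hogging).

M_Y = 420.7 kN·m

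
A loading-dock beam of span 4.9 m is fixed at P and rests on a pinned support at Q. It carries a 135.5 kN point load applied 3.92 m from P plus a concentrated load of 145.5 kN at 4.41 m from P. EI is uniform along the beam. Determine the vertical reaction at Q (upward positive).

Remove the prop at Q; the released (primary) structure is a cantilever built in at P.
Downward deflection at the released point Q due to the loads:
  point load 135.5 at a = 3.92: Pa²(3L − a)/(6EI) = 3741/EI
  point load 145.5 at a = 4.41: Pa²(3L − a)/(6EI) = 4853/EI
  δ_0 = 8594/EI
Tip deflection under a unit load at Q: L³/(3EI) = 39.22/EI.
Compatibility at Q: δ_0 − R_Q·δ_{QQ} = 0, so R_Q = 8594/39.22 = 219.1 kN.

R_Q = 219.1 kN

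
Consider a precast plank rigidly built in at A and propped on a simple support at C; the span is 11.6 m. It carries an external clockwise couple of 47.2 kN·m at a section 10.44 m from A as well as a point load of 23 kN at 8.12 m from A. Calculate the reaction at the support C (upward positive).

R_C = 19 kN

Release the roller at C. Primary structure: cantilever fixed at A.
Deflection at C on the released cantilever, summing each load's contribution:
  clockwise couple 47.2 at a = 10.44: M₀a(2L − a)/(2EI) = 3144/EI
  point load 23 at a = 8.12: Pa²(3L − a)/(6EI) = 6743/EI
  δ_0 = 9887/EI
Flexibility coefficient — unit upward force at C: δ_{CC} = L³/(3EI) = 520.3/EI.
The prop prevents deflection at C: R_C = δ_0/δ_{CC} = 9887/520.3 = 19 kN.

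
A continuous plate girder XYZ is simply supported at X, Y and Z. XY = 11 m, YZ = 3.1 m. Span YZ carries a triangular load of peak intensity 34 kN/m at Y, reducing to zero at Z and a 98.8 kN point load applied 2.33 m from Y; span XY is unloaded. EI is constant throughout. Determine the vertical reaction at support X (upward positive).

Insert a hinge at Y; M_Y is the redundant, and each span becomes simply supported.
End slopes at the hinge Y, treating each span as simply supported:
  span YZ: triangular load, peak 34: w₀L³/(45EI) = 22.51/EI
  span YZ: point load 98.8 at a = 2.33: Pab(L + b)/(6LEI) = 36.88/EI
  relative rotation θ_0 = (0 + 59.39)/EI = 59.39/EI
A unit hogging moment at Y produces rotation L₁/(3EI) + L₂/(3EI) = 4.7/EI.
Slope continuity at Y: θ_0 = M_Y·4.7/EI, so M_Y = 59.39/4.7 = 12.64 kN·m (hogging).
Span XY, ΣM about X with M_Y applied at Y: R_Y^{XY}·11 = 0 + 12.64, so R_Y^{XY} = 1.149 kN and R_X = 0 − 1.149 = -1.149 kN.

R_X = -1.149 kN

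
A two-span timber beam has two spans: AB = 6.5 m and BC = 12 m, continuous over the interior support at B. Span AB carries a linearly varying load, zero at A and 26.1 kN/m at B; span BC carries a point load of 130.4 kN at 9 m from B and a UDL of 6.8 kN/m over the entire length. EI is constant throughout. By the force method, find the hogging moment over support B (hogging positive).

Insert a hinge at B; M_B is the redundant, and each span becomes simply supported.
Rotations at B on the released spans (each span's end-slope, ×1/EI):
  span AB: triangular load, peak 26.1: w₀L³/(45EI) = 159.3/EI
  span BC: point load 130.4 at a = 9: Pab(L + b)/(6LEI) = 733.5/EI
  span BC: UDL 6.8: wL³/(24EI) = 489.6/EI
  relative rotation θ_0 = (159.3 + 1223)/EI = 1382/EI
A unit hogging moment at B produces rotation L₁/(3EI) + L₂/(3EI) = 6.167/EI.
Compatibility: M_B·(L₁+L₂)/(3EI) = θ_0, giving M_B = 224.2 kN·m (hogging).

M_B = 224.2 kN·m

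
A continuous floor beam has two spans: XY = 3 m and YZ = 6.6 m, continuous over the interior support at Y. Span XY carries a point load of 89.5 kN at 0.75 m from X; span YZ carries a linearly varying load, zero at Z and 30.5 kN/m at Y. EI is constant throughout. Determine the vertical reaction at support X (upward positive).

R_X = 43.55 kN

Insert a hinge at Y; M_Y is the redundant, and each span becomes simply supported.
Rotations at Y on the released spans (each span's end-slope, ×1/EI):
  span XY: point load 89.5 at a = 0.75: Pab(L + a)/(6LEI) = 31.46/EI
  span YZ: triangular load, peak 30.5: w₀L³/(45EI) = 194.9/EI
  relative rotation θ_0 = (31.46 + 194.9)/EI = 226.3/EI
A unit hogging moment at Y produces rotation L₁/(3EI) + L₂/(3EI) = 3.2/EI.
Compatibility: M_Y·(L₁+L₂)/(3EI) = θ_0, giving M_Y = 70.73 kN·m (hogging).
Span XY, ΣM about X with M_Y applied at Y: R_Y^{XY}·3 = 67.12 + 70.73, so R_Y^{XY} = 45.95 kN and R_X = 89.5 − 45.95 = 43.55 kN.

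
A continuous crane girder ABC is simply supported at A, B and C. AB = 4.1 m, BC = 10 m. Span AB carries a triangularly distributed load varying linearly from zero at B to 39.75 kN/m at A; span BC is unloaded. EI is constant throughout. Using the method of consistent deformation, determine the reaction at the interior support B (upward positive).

R_B = 31.06 kN

Take M_B as the redundant. Released structure: two simple spans AB and BC with a hinge at B.
End slopes at the hinge B, treating each span as simply supported:
  span AB: triangular load, peak 39.75: 7w₀L³/(360EI) = 53.27/EI
  relative rotation θ_0 = (53.27 + 0)/EI = 53.27/EI
A unit hogging moment at B produces rotation L₁/(3EI) + L₂/(3EI) = 4.7/EI.
Slope continuity at B: θ_0 = M_B·4.7/EI, so M_B = 53.27/4.7 = 11.33 kN·m (hogging).
Span AB, ΣM about A with M_B applied at B: R_B^{AB}·4.1 = 111.4 + 11.33, so R_B^{AB} = 29.93 kN and R_A = 81.49 − 29.93 = 51.56 kN.
Span BC, ΣM about C: R_B^{BC}·10 = 0 + 11.33, so R_B^{BC} = 1.133 kN and R_C = 0 − 1.133 = -1.133 kN.
R_B = 29.93 + 1.133 = 31.06 kN.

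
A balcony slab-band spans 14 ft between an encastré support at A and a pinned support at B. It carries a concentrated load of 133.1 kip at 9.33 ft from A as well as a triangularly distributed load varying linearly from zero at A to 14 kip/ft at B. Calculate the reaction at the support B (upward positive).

R_B = 122.9 kip

Take the reaction at B as the redundant and release it; the primary structure is a cantilever fixed at A.
Free-end deflection of the primary structure under the applied loading (downward +):
  point load 133.1 at a = 9.33: Pa²(3L − a)/(6EI) = 63087/EI
  triangular load, peak 14 at the free end: 11w₀L⁴/(120EI) = 49301/EI
  δ_0 = 112387/EI
Tip deflection under a unit load at B: L³/(3EI) = 914.7/EI.
The prop prevents deflection at B: R_B = δ_0/δ_{BB} = 112387/914.7 = 122.9 kip.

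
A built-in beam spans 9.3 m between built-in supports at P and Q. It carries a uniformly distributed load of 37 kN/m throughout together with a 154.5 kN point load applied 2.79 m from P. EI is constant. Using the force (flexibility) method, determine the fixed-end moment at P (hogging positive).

M_P = 477.9 kN·m

Release both end moments; the primary structure is a simply-supported span PQ with redundants M_P and M_Q.
On the primary (simply-supported) span, the end slopes from the loading are:
  at P: UDL 37: wL³/(24EI) = 1240/EI
  at Q: UDL 37: wL³/(24EI) = 1240/EI
  at P: point load 154.5 at a = 2.79: Pab(L + b)/(6LEI) = 795.1/EI
  at Q: point load 154.5 at a = 2.79: Pab(L + a)/(6LEI) = 608/EI
  θ_P0 = 2035/EI,  θ_Q0 = 1848/EI
Flexibility coefficients: a unit moment at one end gives L/(3EI) there and L/(6EI) at the far end, so f₁₁ = f₂₂ = 3.1/EI and f₁₂ = f₂₁ = 1.55/EI.
Compatibility — zero rotation at each built-in end:
  3.1 M_P + 1.55 M_Q = 2035
  1.55 M_P + 3.1 M_Q = 1848
Solving the pair gives M_P = 477.9 kN·m and M_Q = 357.2 kN·m (hogging).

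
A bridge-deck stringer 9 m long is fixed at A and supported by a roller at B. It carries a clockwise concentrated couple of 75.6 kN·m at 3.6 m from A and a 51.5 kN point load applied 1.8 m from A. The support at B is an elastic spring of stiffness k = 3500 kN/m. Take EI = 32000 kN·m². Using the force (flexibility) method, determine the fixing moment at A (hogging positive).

M_A = 73.34 kN·m

Remove the prop at B; the released (primary) structure is a cantilever built in at A.
Deflection at B on the released cantilever, summing each load's contribution:
  clockwise couple 75.6 at a = 3.6: M₀a(2L − a)/(2EI) = 1960/EI
  point load 51.5 at a = 1.8: Pa²(3L − a)/(6EI) = 700.8/EI
  δ_0 = 2660/EI
Tip deflection under a unit load at B: L³/(3EI) = 243/EI.
With EI = 32000 kN·m²: δ_0 = 0.083136 m and δ_{BB} = 0.007594 m/kN.
Compatibility — the spring shortens by R_B/k under the reaction it provides: δ_0 − R_B·δ_{BB} = R_B/k. With 1/k = 0.000286 m/kN, R_B = δ_0 / (δ_{BB} + 1/k) = 0.083136 / (0.007594 + 0.000286) = 10.55 kN.
Moment equilibrium about A: M_A = Σ(load moments about A) − R_B·L = 168.3 − 10.55×9 = 73.34 kN·m.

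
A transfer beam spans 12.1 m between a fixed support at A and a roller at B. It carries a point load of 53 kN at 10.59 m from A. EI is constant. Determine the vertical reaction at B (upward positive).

Choose R_B as the redundant. The primary structure is the cantilever fixed at A.
Free-end deflection of the primary structure under the applied loading (downward +):
  point load 53 at a = 10.59: Pa²(3L − a)/(6EI) = 25469/EI
Flexibility coefficient — unit upward force at B: δ_{BB} = L³/(3EI) = 590.5/EI.
The prop prevents deflection at B: R_B = δ_0/δ_{BB} = 25469/590.5 = 43.13 kN.

R_B = 43.13 kN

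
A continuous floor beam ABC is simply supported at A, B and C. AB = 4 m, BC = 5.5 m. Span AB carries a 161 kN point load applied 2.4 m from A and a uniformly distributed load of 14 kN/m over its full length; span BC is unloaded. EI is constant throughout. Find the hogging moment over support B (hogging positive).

Release continuity at B by inserting a hinge; the redundant is the internal moment M_B. The primary structure is two simply-supported spans AB and BC.
End slopes at the hinge B, treating each span as simply supported:
  span AB: point load 161 at a = 2.4: Pab(L + a)/(6LEI) = 164.9/EI
  span AB: UDL 14: wL³/(24EI) = 37.33/EI
  relative rotation θ_0 = (202.2 + 0)/EI = 202.2/EI
A unit hogging moment at B produces rotation L₁/(3EI) + L₂/(3EI) = 3.167/EI.
Slope continuity at B: θ_0 = M_B·3.167/EI, so M_B = 202.2/3.167 = 63.85 kN·m (hogging).

M_B = 63.85 kN·m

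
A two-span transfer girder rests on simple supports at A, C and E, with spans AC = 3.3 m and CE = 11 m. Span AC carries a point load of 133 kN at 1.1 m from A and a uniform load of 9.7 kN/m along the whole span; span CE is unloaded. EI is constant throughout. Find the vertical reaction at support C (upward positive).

Insert a hinge at C; M_C is the redundant, and each span becomes simply supported.
Rotations at C on the released spans (each span's end-slope, ×1/EI):
  span AC: point load 133 at a = 1.1: Pab(L + a)/(6LEI) = 71.52/EI
  span AC: UDL 9.7: wL³/(24EI) = 14.52/EI
  relative rotation θ_0 = (86.05 + 0)/EI = 86.05/EI
A unit hogging moment at C produces rotation L₁/(3EI) + L₂/(3EI) = 4.767/EI.
Compatibility: M_C·(L₁+L₂)/(3EI) = θ_0, giving M_C = 18.05 kN·m (hogging).
Span AC, ΣM about A with M_C applied at C: R_C^{AC}·3.3 = 199.1 + 18.05, so R_C^{AC} = 65.81 kN and R_A = 165 − 65.81 = 99.2 kN.
Span CE, ΣM about E: R_C^{CE}·11 = 0 + 18.05, so R_C^{CE} = 1.641 kN and R_E = 0 − 1.641 = -1.641 kN.
R_C = 65.81 + 1.641 = 67.45 kN.

R_C = 67.45 kN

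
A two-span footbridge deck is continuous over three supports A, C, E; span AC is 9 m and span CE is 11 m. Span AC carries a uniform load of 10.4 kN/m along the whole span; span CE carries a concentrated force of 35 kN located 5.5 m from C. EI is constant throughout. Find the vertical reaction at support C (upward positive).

Release continuity at C by inserting a hinge; the redundant is the internal moment M_C. The primary structure is two simply-supported spans AC and CE.
End slopes at the hinge C, treating each span as simply supported:
  span AC: UDL 10.4: wL³/(24EI) = 315.9/EI
  span CE: point load 35 at a = 5.5: Pab(L + b)/(6LEI) = 264.7/EI
  relative rotation θ_0 = (315.9 + 264.7)/EI = 580.6/EI
A unit hogging moment at C produces rotation L₁/(3EI) + L₂/(3EI) = 6.667/EI.
Compatibility: M_C·(L₁+L₂)/(3EI) = θ_0, giving M_C = 87.09 kN·m (hogging).
Span AC, ΣM about A with M_C applied at C: R_C^{AC}·9 = 421.2 + 87.09, so R_C^{AC} = 56.48 kN and R_A = 93.6 − 56.48 = 37.12 kN.
Span CE, ΣM about E: R_C^{CE}·11 = 192.5 + 87.09, so R_C^{CE} = 25.42 kN and R_E = 35 − 25.42 = 9.583 kN.
R_C = 56.48 + 25.42 = 81.89 kN.

R_C = 81.89 kN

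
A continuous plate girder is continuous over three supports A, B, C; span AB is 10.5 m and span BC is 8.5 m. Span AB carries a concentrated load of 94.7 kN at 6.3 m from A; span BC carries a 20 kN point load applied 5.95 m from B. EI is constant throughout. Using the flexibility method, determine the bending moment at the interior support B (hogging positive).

Insert a hinge at B; M_B is the redundant, and each span becomes simply supported.
End slopes at the hinge B, treating each span as simply supported:
  span AB: point load 94.7 at a = 6.3: Pab(L + a)/(6LEI) = 668.2/EI
  span BC: point load 20 at a = 5.95: Pab(L + b)/(6LEI) = 65.75/EI
  relative rotation θ_0 = (668.2 + 65.75)/EI = 734/EI
A unit hogging moment at B produces rotation L₁/(3EI) + L₂/(3EI) = 6.333/EI.
Slope continuity at B: θ_0 = M_B·6.333/EI, so M_B = 734/6.333 = 115.9 kN·m (hogging).

M_B = 115.9 kN·m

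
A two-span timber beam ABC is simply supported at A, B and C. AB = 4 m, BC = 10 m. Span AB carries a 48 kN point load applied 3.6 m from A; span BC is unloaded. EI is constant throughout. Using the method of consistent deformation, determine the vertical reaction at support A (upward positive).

Insert a hinge at B; M_B is the redundant, and each span becomes simply supported.
Discontinuity in slope at B on the released structure — sum the simple-span end rotations:
  span AB: point load 48 at a = 3.6: Pab(L + a)/(6LEI) = 21.89/EI
  relative rotation θ_0 = (21.89 + 0)/EI = 21.89/EI
A unit hogging moment at B produces rotation L₁/(3EI) + L₂/(3EI) = 4.667/EI.
Slope continuity at B: θ_0 = M_B·4.667/EI, so M_B = 21.89/4.667 = 4.69 kN·m (hogging).
Span AB, ΣM about A with M_B applied at B: R_B^{AB}·4 = 172.8 + 4.69, so R_B^{AB} = 44.37 kN and R_A = 48 − 44.37 = 3.627 kN.

R_A = 3.627 kN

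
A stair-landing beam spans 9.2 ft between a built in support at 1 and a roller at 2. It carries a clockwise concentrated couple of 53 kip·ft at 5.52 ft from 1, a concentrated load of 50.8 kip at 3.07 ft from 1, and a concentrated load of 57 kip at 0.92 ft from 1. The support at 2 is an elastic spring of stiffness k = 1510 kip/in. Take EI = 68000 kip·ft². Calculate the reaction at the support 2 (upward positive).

Take the reaction at 2 as the redundant and release it; the primary structure is a cantilever fixed at 1.
Downward deflection at the released point 2 due to the loads:
  clockwise couple 53 at a = 5.52: M₀a(2L − a)/(2EI) = 1884/EI
  point load 50.8 at a = 3.07: Pa²(3L − a)/(6EI) = 1957/EI
  point load 57 at a = 0.92: Pa²(3L − a)/(6EI) = 214.5/EI
  δ_0 = 4056/EI
Flexibility coefficient — unit upward force at 2: δ_{22} = L³/(3EI) = 259.6/EI.
With EI = 68000 kip·ft²: δ_0 = 0.059648 ft and δ_{22} = 0.003817 ft/kip.
Compatibility — the spring shortens by R_2/k under the reaction it provides: δ_0 − R_2·δ_{22} = R_2/k. With 1/k = 1/(1510×12) ft/kip = 0.000055 ft/kip, R_2 = δ_0 / (δ_{22} + 1/k) = 0.059648 / (0.003817 + 0.000055) = 15.4 kip.

R_2 = 15.4 kip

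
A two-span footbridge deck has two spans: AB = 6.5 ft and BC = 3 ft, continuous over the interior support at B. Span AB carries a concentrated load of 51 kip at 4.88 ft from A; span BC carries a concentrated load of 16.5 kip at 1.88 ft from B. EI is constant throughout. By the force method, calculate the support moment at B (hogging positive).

M_B = 39.66 kip·ft

Insert a hinge at B; M_B is the redundant, and each span becomes simply supported.
Discontinuity in slope at B on the released structure — sum the simple-span end rotations:
  span AB: point load 51 at a = 4.88: Pab(L + a)/(6LEI) = 117.6/EI
  span BC: point load 16.5 at a = 1.88: Pab(L + b)/(6LEI) = 7.952/EI
  relative rotation θ_0 = (117.6 + 7.952)/EI = 125.6/EI
A unit hogging moment at B produces rotation L₁/(3EI) + L₂/(3EI) = 3.167/EI.
Slope continuity at B: θ_0 = M_B·3.167/EI, so M_B = 125.6/3.167 = 39.66 kip·ft (hogging).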